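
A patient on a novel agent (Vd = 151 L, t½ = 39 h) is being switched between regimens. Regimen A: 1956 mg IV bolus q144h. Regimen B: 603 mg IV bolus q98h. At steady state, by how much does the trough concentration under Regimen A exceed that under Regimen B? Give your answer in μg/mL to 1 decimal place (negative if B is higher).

Regimen A: f = (1/2)^(144/39) ≈ 0.0774; Cmin,ss = (1956/151)·f/(1−f) ≈ 1.087 μg/mL.
Regimen B: f = (1/2)^(98/39) ≈ 0.1752; Cmin,ss = (603/151)·f/(1−f) ≈ 0.848 μg/mL.
Difference ≈ 1.087 − 0.848 ≈ 0.239 μg/mL.

0.2 μg/mL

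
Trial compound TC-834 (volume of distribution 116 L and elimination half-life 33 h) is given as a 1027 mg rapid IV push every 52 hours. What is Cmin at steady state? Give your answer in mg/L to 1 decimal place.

Over one 52-h interval, 52/33 ≈ 1.5758 half-lives elapse, leaving f ≈ 0.3355 of each dose.
Single-dose peak C₀ = D/Vd = 1027/116 ≈ 8.853 mg/L.
Steady-state trough Cmin,ss = C₀·f/(1−f) ≈ 8.853 × 0.3355/0.6645 ≈ 4.470 mg/L.

4.5 mg/L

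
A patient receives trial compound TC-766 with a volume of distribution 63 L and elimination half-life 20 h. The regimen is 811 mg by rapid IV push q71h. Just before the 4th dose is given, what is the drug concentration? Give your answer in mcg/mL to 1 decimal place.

f = (1/2)^(τ/t½) = (1/2)^(71/20) ≈ 0.0854.
C₀ = D/Vd = 811/63 ≈ 12.873 mcg/mL.
Before the 4th dose, 3 doses have been given. Superposition: Cmin = C₀·(f + f² + … + f^3).
≈ 12.873 × (0.0854 + 0.0073 + 0.0006) ≈ 12.873 × 0.0933 ≈ 1.201 mcg/mL.

1.2 mcg/mL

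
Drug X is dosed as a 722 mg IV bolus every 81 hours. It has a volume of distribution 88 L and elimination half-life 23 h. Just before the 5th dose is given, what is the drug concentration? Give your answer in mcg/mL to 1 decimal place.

f = (1/2)^(τ/t½) = (1/2)^(81/23) ≈ 0.0871.
C₀ = D/Vd = 722/88 ≈ 8.205 mcg/mL.
Before the 5th dose, 4 doses have been given. Superposition: Cmin = C₀·(f + f² + … + f^4).
≈ 8.205 × (0.0871 + 0.0076 + 0.0007 + 0.0001) ≈ 8.205 × 0.0955 ≈ 0.784 mcg/mL.

0.8 mcg/mL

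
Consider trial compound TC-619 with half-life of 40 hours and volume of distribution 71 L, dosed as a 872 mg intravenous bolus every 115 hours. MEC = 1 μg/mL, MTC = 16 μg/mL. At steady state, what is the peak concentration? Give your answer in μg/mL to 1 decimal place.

τ/t½ = 115/40 ≈ 2.875, so fraction remaining f = (1/2)^(115/40) ≈ 0.1363.
Accumulation ratio R = 1/(1 − f) ≈ 1/0.8637 ≈ 1.1578.
Single-dose peak C₀ = D/Vd = 872/71 ≈ 12.282 μg/mL.
Steady-state peak Cmax,ss = C₀·R ≈ 12.282 × 1.1578 ≈ 14.220 μg/mL.
Peak 14.2 μg/mL vs MTC 16 μg/mL: below toxic threshold.

14.2 μg/mL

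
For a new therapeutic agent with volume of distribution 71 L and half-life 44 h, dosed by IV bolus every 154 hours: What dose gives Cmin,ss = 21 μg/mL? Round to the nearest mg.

15378 mg

τ/t½ = 154/44 ≈ 3.5, so f = (1/2)^(154/44) ≈ 0.088388.
Cmin,ss = (D/Vd)·f/(1−f), so D = Cmin,ss·Vd·(1−f)/f.
D = 21 × 71 × (1−f)/f ≈ 21 × 71 × 10.31375 ≈ 15377.80 mg.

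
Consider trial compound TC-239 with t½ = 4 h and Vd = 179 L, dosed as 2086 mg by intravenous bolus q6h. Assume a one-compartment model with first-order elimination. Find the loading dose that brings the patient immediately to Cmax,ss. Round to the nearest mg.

f = (1/2)^(6/4) ≈ 0.353553; accumulation ratio R = 1/(1−f) ≈ 1.54692.
Loading dose to hit Cmax,ss on first dose: D_load = D_maint·R ≈ 2086 × 1.54692 ≈ 3226.88 mg.

3227 mg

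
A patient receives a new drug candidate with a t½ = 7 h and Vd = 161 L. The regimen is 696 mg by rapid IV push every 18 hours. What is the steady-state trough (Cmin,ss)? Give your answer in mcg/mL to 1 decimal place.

0.9 mcg/mL

τ/t½ = 18/7 ≈ 2.5714, so fraction remaining f = (1/2)^(18/7) ≈ 0.1682.
Single-dose peak C₀ = D/Vd = 696/161 ≈ 4.323 mcg/mL.
Steady-state trough Cmin,ss = C₀·f/(1−f) ≈ 4.323 × 0.1682/0.8318 ≈ 0.874 mcg/mL.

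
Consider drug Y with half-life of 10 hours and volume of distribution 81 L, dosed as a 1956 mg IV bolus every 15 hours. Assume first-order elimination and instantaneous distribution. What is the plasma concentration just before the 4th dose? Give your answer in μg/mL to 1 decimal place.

12.6 μg/mL

f = (1/2)^(τ/t½) = (1/2)^(15/10) ≈ 0.3536.
C₀ = D/Vd = 1956/81 ≈ 24.148 μg/mL.
Before the 4th dose, 3 doses have been given. Superposition: Cmin = C₀·(f + f² + … + f^3).
≈ 24.148 × (0.3536 + 0.1250 + 0.0442) ≈ 24.148 × 0.5228 ≈ 12.625 μg/mL.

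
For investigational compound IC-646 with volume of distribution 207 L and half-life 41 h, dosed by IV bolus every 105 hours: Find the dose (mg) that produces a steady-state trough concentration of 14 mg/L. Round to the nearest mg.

τ/t½ = 105/41 ≈ 2.561, so f = (1/2)^(105/41) ≈ 0.169461.
Cmin,ss = (D/Vd)·f/(1−f), so D = Cmin,ss·Vd·(1−f)/f.
D = 14 × 207 × (1−f)/f ≈ 14 × 207 × 4.90106 ≈ 14203.27 mg.

14203 mg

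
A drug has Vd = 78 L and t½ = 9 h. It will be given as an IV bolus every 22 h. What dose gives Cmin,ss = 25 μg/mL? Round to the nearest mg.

τ/t½ = 22/9 ≈ 2.4444, so f = (1/2)^(22/9) ≈ 0.183717.
Cmin,ss = (D/Vd)·f/(1−f), so D = Cmin,ss·Vd·(1−f)/f.
D = 25 × 78 × (1−f)/f ≈ 25 × 78 × 4.44315 ≈ 8664.14 mg.

8664 mg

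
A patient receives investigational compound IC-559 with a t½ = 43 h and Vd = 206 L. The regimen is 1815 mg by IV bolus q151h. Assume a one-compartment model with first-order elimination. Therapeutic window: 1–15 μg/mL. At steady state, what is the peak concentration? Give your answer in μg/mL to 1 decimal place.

τ/t½ = 151/43 ≈ 3.5116, so fraction remaining f = (1/2)^(151/43) ≈ 0.0877.
At steady state, accumulation factor R = 1/(1 − e^(−kτ)) ≈ 1.0961.
Each bolus raises the concentration by D/Vd = 1815/206 ≈ 8.811 μg/mL.
Steady-state peak Cmax,ss = C₀·R ≈ 8.811 × 1.0961 ≈ 9.658 μg/mL.
Peak 9.7 μg/mL vs MTC 15 μg/mL: below toxic threshold.

9.7 μg/mL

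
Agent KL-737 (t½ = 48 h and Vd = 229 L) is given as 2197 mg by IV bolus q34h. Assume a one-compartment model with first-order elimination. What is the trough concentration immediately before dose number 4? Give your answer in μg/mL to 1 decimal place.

11.7 μg/mL

f = (1/2)^(τ/t½) = (1/2)^(34/48) ≈ 0.6120.
C₀ = D/Vd = 2197/229 ≈ 9.594 μg/mL.
Before the 4th dose, 3 doses have been given. Superposition: Cmin = C₀·(f + f² + … + f^3).
≈ 9.594 × (0.6120 + 0.3745 + 0.2292) ≈ 9.594 × 1.2157 ≈ 11.663 μg/mL.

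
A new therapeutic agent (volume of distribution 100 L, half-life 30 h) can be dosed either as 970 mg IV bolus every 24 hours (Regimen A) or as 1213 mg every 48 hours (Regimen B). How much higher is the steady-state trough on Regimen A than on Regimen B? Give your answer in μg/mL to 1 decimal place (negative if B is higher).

Regimen A: f = (1/2)^(24/30) ≈ 0.5743; Cmin,ss = (970/100)·f/(1−f) ≈ 13.086 μg/mL.
Regimen B: f = (1/2)^(48/30) ≈ 0.3299; Cmin,ss = (1213/100)·f/(1−f) ≈ 5.972 μg/mL.
Difference ≈ 13.086 − 5.972 ≈ 7.114 μg/mL.

7.1 μg/mL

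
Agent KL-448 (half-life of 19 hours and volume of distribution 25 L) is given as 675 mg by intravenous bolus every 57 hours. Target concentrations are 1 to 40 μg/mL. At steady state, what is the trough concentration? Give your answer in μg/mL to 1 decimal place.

τ = 57 h = 3 half-lives, so f = (1/2)^3 = 0.125.
Accumulation ratio R = 1/(1 − f) = 1/0.875 = 8/7.
Single-dose peak C₀ = D/Vd = 675/25 = 27 μg/mL.
Steady-state peak Cmax,ss = C₀·R = 27 × 8/7 ≈ 30.857 μg/mL.
Steady-state trough Cmin,ss = Cmax,ss·f ≈ 30.857 × 0.125 ≈ 3.857 μg/mL.
Trough 3.9 μg/mL vs MEC 1 μg/mL: adequate.

3.9 μg/mL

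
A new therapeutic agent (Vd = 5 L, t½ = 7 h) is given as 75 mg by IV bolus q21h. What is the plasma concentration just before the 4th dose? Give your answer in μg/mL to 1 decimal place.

2.1 μg/mL

f = (1/2)^(τ/t½) = (1/2)^(21/7) ≈ 0.1250.
C₀ = D/Vd = 75/5 ≈ 15.000 μg/mL.
Before the 4th dose, 3 doses have been given. Superposition: Cmin = C₀·(f + f² + … + f^3).
≈ 15.000 × (0.1250 + 0.0156 + 0.0020) ≈ 15.000 × 0.1426 ≈ 2.139 μg/mL.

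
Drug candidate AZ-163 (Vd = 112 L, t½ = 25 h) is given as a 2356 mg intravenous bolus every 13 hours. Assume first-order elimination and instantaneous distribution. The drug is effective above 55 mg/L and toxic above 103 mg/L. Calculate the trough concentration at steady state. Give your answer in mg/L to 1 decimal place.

48.5 mg/L

k = ln2/t½ = ln2/25 ≈ 0.027726 h⁻¹; fraction remaining f = e^(−kτ) = e^(−0.027726×13) ≈ 0.6974.
At steady state, accumulation factor R = 1/(1 − e^(−kτ)) ≈ 3.3047.
Single-dose peak C₀ = D/Vd = 2356/112 ≈ 21.036 mg/L.
Steady-state peak Cmax,ss = C₀·R ≈ 21.036 × 3.3047 ≈ 69.518 mg/L.
Steady-state trough Cmin,ss = Cmax,ss·f ≈ 69.518 × 0.6974 ≈ 48.482 mg/L.
Trough 48.5 mg/L vs MEC 55 mg/L: subtherapeutic.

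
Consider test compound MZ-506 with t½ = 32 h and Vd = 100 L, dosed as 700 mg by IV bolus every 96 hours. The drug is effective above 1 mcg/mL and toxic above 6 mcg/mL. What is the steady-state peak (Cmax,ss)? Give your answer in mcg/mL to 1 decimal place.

The dosing interval is 3 half-lives, so f = 2^(−3) = 0.125.
Accumulation ratio R = 1/(1 − f) = 1/0.875 = 8/7.
Single-dose peak C₀ = D/Vd = 700/100 = 7 mcg/mL.
Steady-state peak Cmax,ss = C₀·R = 7 × 8/7 ≈ 8.000 mcg/mL.
Peak 8.0 mcg/mL vs MTC 6 mcg/mL: exceeds toxic threshold.

8.0 mcg/mL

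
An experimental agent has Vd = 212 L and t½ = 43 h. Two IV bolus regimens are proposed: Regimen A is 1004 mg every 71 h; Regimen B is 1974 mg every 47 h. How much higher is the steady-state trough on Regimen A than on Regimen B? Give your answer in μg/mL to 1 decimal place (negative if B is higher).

-6.0 μg/mL

Regimen A: f = (1/2)^(71/43) ≈ 0.3184; Cmin,ss = (1004/212)·f/(1−f) ≈ 2.212 μg/mL.
Regimen B: f = (1/2)^(47/43) ≈ 0.4688; Cmin,ss = (1974/212)·f/(1−f) ≈ 8.218 μg/mL.
Difference ≈ 2.212 − 8.218 ≈ -6.006 μg/mL.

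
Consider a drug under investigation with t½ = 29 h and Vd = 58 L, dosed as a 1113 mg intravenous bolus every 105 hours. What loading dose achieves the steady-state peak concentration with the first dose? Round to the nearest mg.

1211 mg

f = (1/2)^(105/29) ≈ 0.081295; accumulation ratio R = 1/(1−f) ≈ 1.08849.
Loading dose to hit Cmax,ss on first dose: D_load = D_maint·R ≈ 1113 × 1.08849 ≈ 1211.49 mg.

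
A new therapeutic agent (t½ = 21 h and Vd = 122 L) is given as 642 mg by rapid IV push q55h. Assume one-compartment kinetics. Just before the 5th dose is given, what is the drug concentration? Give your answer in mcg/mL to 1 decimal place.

1.0 mcg/mL

f = (1/2)^(τ/t½) = (1/2)^(55/21) ≈ 0.1628.
C₀ = D/Vd = 642/122 ≈ 5.262 mcg/mL.
Before the 5th dose, 4 doses have been given. Superposition: Cmin = C₀·(f + f² + … + f^4).
≈ 5.262 × (0.1628 + 0.0265 + 0.0043 + 0.0007) ≈ 5.262 × 0.1943 ≈ 1.022 mcg/mL.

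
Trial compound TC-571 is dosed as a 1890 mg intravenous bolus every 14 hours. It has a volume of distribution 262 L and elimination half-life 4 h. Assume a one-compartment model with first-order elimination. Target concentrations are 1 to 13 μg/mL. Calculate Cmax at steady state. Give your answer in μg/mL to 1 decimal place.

7.9 μg/mL

τ/t½ = 14/4 ≈ 3.5, so fraction remaining f = (1/2)^(14/4) ≈ 0.0884.
Accumulation ratio R = 1/(1 − f) ≈ 1/0.9116 ≈ 1.0970.
Single-dose peak C₀ = D/Vd = 1890/262 ≈ 7.214 μg/mL.
Cmax,ss = C₀/(1 − f) ≈ 7.214/0.9116 ≈ 7.914 μg/mL.
Peak 7.9 μg/mL vs MTC 13 μg/mL: below toxic threshold.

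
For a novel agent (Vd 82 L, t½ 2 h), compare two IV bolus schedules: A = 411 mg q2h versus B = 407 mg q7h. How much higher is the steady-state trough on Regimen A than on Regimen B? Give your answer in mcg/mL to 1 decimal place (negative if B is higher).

Regimen A: f = (1/2)^(2/2) ≈ 0.5000; Cmin,ss = (411/82)·f/(1−f) ≈ 5.012 mcg/mL.
Regimen B: f = (1/2)^(7/2) ≈ 0.0884; Cmin,ss = (407/82)·f/(1−f) ≈ 0.481 mcg/mL.
Difference ≈ 5.012 − 0.481 ≈ 4.531 mcg/mL.

4.5 mcg/mL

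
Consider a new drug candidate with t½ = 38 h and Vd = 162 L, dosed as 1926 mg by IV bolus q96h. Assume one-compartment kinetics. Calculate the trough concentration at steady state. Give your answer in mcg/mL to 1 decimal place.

2.5 mcg/mL

k = ln2/t½ = ln2/38 ≈ 0.018241 h⁻¹; fraction remaining f = e^(−kτ) = e^(−0.018241×96) ≈ 0.1736.
Each bolus raises the concentration by D/Vd = 1926/162 ≈ 11.889 mcg/mL.
Steady-state trough Cmin,ss = C₀·f/(1−f) ≈ 11.889 × 0.1736/0.8264 ≈ 2.497 mcg/mL.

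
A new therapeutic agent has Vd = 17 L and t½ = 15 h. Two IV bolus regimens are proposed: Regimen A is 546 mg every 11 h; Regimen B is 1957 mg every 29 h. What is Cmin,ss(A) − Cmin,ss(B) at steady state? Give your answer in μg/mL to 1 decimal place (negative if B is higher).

Regimen A: f = (1/2)^(11/15) ≈ 0.6015; Cmin,ss = (546/17)·f/(1−f) ≈ 48.479 μg/mL.
Regimen B: f = (1/2)^(29/15) ≈ 0.2618; Cmin,ss = (1957/17)·f/(1−f) ≈ 40.826 μg/mL.
Difference ≈ 48.479 − 40.826 ≈ 7.653 μg/mL.

7.7 μg/mL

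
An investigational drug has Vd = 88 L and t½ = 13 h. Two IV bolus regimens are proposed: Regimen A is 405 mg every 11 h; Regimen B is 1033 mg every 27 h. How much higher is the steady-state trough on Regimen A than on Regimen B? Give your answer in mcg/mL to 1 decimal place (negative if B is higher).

Regimen A: f = (1/2)^(11/13) ≈ 0.5563; Cmin,ss = (405/88)·f/(1−f) ≈ 5.770 mcg/mL.
Regimen B: f = (1/2)^(27/13) ≈ 0.2370; Cmin,ss = (1033/88)·f/(1−f) ≈ 3.646 mcg/mL.
Difference ≈ 5.770 − 3.646 ≈ 2.124 mcg/mL.

2.1 mcg/mL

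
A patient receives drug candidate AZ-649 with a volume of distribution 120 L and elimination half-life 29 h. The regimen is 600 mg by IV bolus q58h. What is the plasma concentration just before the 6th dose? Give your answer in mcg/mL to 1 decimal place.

f = (1/2)^(τ/t½) = (1/2)^(58/29) ≈ 0.2500.
C₀ = D/Vd = 600/120 ≈ 5.000 mcg/mL.
Before the 6th dose, 5 doses have been given. Superposition: Cmin = C₀·(f + f² + … + f^5).
≈ 5.000 × (0.2500 + 0.0625 + 0.0156 + 0.0039 + 0.0010) ≈ 5.000 × 0.3330 ≈ 1.665 mcg/mL.

1.7 mcg/mL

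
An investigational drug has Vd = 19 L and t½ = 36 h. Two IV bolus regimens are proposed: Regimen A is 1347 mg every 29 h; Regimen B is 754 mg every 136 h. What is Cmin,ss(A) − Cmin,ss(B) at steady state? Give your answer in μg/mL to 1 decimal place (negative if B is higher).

Regimen A: f = (1/2)^(29/36) ≈ 0.5721; Cmin,ss = (1347/19)·f/(1−f) ≈ 94.786 μg/mL.
Regimen B: f = (1/2)^(136/36) ≈ 0.0729; Cmin,ss = (754/19)·f/(1−f) ≈ 3.120 μg/mL.
Difference ≈ 94.786 − 3.120 ≈ 91.666 μg/mL.

91.7 μg/mL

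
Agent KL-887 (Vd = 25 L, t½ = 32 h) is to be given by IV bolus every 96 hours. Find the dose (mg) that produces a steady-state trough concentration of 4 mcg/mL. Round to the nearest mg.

700 mg

τ/t½ = 96/32 ≈ 3, so f = (1/2)^(96/32) ≈ 0.125000.
Cmin,ss = (D/Vd)·f/(1−f), so D = Cmin,ss·Vd·(1−f)/f.
D = 4 × 25 × (1−f)/f ≈ 4 × 25 × 7.00000 ≈ 700.00 mg.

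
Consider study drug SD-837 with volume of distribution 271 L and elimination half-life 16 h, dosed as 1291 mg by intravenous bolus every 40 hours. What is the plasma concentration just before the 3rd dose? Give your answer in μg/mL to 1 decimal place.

1.0 μg/mL

f = (1/2)^(τ/t½) = (1/2)^(40/16) ≈ 0.1768.
C₀ = D/Vd = 1291/271 ≈ 4.764 μg/mL.
Before the 3rd dose, 2 doses have been given. Superposition: Cmin = C₀·(f + f²).
≈ 4.764 × (0.1768 + 0.0313) ≈ 4.764 × 0.2081 ≈ 0.991 μg/mL.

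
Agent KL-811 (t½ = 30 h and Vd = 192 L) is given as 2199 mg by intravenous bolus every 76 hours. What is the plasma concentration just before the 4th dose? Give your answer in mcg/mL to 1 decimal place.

2.4 mcg/mL

f = (1/2)^(τ/t½) = (1/2)^(76/30) ≈ 0.1727.
C₀ = D/Vd = 2199/192 ≈ 11.453 mcg/mL.
Before the 4th dose, 3 doses have been given. Superposition: Cmin = C₀·(f + f² + … + f^3).
≈ 11.453 × (0.1727 + 0.0298 + 0.0052) ≈ 11.453 × 0.2077 ≈ 2.379 mcg/mL.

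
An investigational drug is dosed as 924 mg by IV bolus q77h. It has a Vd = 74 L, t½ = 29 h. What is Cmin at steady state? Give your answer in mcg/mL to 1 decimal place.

2.4 mcg/mL

τ/t½ = 77/29 ≈ 2.6552, so fraction remaining f = (1/2)^(77/29) ≈ 0.1587.
Single-dose peak C₀ = D/Vd = 924/74 ≈ 12.486 mcg/mL.
Steady-state trough Cmin,ss = C₀·f/(1−f) ≈ 12.486 × 0.1587/0.8413 ≈ 2.355 mcg/mL.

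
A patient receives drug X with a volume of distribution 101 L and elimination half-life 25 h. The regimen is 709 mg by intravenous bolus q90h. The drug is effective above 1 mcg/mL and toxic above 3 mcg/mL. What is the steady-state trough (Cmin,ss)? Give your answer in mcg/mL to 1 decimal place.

0.6 mcg/mL

k = ln2/t½ = ln2/25 ≈ 0.027726 h⁻¹; fraction remaining f = e^(−kτ) = e^(−0.027726×90) ≈ 0.0825.
At steady state, accumulation factor R = 1/(1 − e^(−kτ)) ≈ 1.0899.
Single-dose peak C₀ = D/Vd = 709/101 ≈ 7.020 mcg/mL.
Steady-state peak Cmax,ss = C₀·R ≈ 7.020 × 1.0899 ≈ 7.651 mcg/mL.
Steady-state trough Cmin,ss = Cmax,ss·f ≈ 7.651 × 0.0825 ≈ 0.631 mcg/mL.
Trough 0.6 mcg/mL vs MEC 1 mcg/mL: subtherapeutic.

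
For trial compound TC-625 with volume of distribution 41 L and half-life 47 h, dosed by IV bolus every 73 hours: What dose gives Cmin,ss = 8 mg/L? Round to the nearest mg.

τ/t½ = 73/47 ≈ 1.5532, so f = (1/2)^(73/47) ≈ 0.340755.
Cmin,ss = (D/Vd)·f/(1−f), so D = Cmin,ss·Vd·(1−f)/f.
D = 8 × 41 × (1−f)/f ≈ 8 × 41 × 1.93466 ≈ 634.57 mg.

635 mg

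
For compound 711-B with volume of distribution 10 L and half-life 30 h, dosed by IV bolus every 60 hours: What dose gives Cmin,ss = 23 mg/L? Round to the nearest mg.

690 mg

τ/t½ = 60/30 ≈ 2, so f = (1/2)^(60/30) ≈ 0.250000.
Cmin,ss = (D/Vd)·f/(1−f), so D = Cmin,ss·Vd·(1−f)/f.
D = 23 × 10 × (1−f)/f ≈ 23 × 10 × 3.00000 ≈ 690.00 mg.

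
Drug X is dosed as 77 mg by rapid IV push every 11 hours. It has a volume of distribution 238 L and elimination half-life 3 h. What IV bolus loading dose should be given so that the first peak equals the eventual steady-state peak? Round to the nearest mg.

84 mg

f = (1/2)^(11/3) ≈ 0.078745; accumulation ratio R = 1/(1−f) ≈ 1.08548.
Loading dose to hit Cmax,ss on first dose: D_load = D_maint·R ≈ 77 × 1.08548 ≈ 83.58 mg.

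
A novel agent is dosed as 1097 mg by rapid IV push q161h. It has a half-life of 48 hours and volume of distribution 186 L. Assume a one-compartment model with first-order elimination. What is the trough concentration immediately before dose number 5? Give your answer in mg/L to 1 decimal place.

0.6 mg/L

f = (1/2)^(τ/t½) = (1/2)^(161/48) ≈ 0.0978.
C₀ = D/Vd = 1097/186 ≈ 5.898 mg/L.
Before the 5th dose, 4 doses have been given. Superposition: Cmin = C₀·(f + f² + … + f^4).
≈ 5.898 × (0.0978 + 0.0096 + 0.0009 + 0.0001) ≈ 5.898 × 0.1084 ≈ 0.639 mg/L.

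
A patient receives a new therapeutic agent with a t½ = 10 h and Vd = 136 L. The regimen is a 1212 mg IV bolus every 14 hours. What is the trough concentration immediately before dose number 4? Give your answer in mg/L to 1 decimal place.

5.1 mg/L

f = (1/2)^(τ/t½) = (1/2)^(14/10) ≈ 0.3789.
C₀ = D/Vd = 1212/136 ≈ 8.912 mg/L.
Before the 4th dose, 3 doses have been given. Superposition: Cmin = C₀·(f + f² + … + f^3).
≈ 8.912 × (0.3789 + 0.1436 + 0.0544) ≈ 8.912 × 0.5769 ≈ 5.141 mg/L.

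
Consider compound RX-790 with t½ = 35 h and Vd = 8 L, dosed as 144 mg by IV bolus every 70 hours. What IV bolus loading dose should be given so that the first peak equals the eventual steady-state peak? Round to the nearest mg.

f = (1/2)^(70/35) ≈ 0.250000; accumulation ratio R = 1/(1−f) ≈ 1.33333.
Loading dose to hit Cmax,ss on first dose: D_load = D_maint·R ≈ 144 × 1.33333 ≈ 192.00 mg.

192 mg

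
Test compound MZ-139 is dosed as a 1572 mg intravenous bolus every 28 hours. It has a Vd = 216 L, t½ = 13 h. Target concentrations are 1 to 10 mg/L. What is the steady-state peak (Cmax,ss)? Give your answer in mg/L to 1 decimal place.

9.4 mg/L

τ/t½ = 28/13 ≈ 2.1538, so fraction remaining f = (1/2)^(28/13) ≈ 0.2247.
At steady state, accumulation factor R = 1/(1 − e^(−kτ)) ≈ 1.2898.
Single-dose peak C₀ = D/Vd = 1572/216 ≈ 7.278 mg/L.
Steady-state peak Cmax,ss = C₀·R ≈ 7.278 × 1.2898 ≈ 9.387 mg/L.
Peak 9.4 mg/L vs MTC 10 mg/L: below toxic threshold.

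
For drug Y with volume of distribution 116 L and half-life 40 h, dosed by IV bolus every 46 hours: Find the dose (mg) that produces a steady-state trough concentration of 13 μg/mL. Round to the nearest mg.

τ/t½ = 46/40 ≈ 1.15, so f = (1/2)^(46/40) ≈ 0.450625.
Cmin,ss = (D/Vd)·f/(1−f), so D = Cmin,ss·Vd·(1−f)/f.
D = 13 × 116 × (1−f)/f ≈ 13 × 116 × 1.21914 ≈ 1838.46 mg.

1838 mg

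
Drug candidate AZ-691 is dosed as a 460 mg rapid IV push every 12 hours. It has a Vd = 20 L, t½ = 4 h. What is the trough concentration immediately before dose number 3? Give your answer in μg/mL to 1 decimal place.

3.2 μg/mL

f = (1/2)^(τ/t½) = (1/2)^(12/4) ≈ 0.1250.
C₀ = D/Vd = 460/20 ≈ 23.000 μg/mL.
Before the 3rd dose, 2 doses have been given. Superposition: Cmin = C₀·(f + f²).
≈ 23.000 × (0.1250 + 0.0156) ≈ 23.000 × 0.1406 ≈ 3.234 μg/mL.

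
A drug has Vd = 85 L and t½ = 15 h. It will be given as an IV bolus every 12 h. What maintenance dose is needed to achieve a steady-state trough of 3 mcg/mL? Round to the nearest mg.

189 mg

τ/t½ = 12/15 ≈ 0.8, so f = (1/2)^(12/15) ≈ 0.574349.
Cmin,ss = (D/Vd)·f/(1−f), so D = Cmin,ss·Vd·(1−f)/f.
D = 3 × 85 × (1−f)/f ≈ 3 × 85 × 0.74110 ≈ 188.98 mg.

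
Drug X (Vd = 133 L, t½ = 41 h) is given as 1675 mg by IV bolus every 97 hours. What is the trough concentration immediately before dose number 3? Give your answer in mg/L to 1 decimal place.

2.9 mg/L

f = (1/2)^(τ/t½) = (1/2)^(97/41) ≈ 0.1940.
C₀ = D/Vd = 1675/133 ≈ 12.594 mg/L.
Before the 3rd dose, 2 doses have been given. Superposition: Cmin = C₀·(f + f²).
≈ 12.594 × (0.1940 + 0.0376) ≈ 12.594 × 0.2316 ≈ 2.917 mg/L.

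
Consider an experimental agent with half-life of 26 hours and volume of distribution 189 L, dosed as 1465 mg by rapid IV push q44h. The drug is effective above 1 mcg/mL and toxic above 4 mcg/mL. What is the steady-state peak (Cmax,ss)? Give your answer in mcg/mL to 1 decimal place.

11.2 mcg/mL

Over one 44-h interval, 44/26 ≈ 1.6923 half-lives elapse, leaving f ≈ 0.3094 of each dose.
Accumulation ratio R = 1/(1 − f) ≈ 1/0.6906 ≈ 1.4480.
Each bolus raises the concentration by D/Vd = 1465/189 ≈ 7.751 mcg/mL.
Cmax,ss = C₀/(1 − f) ≈ 7.751/0.6906 ≈ 11.224 mcg/mL.
Peak 11.2 mcg/mL vs MTC 4 mcg/mL: exceeds toxic threshold.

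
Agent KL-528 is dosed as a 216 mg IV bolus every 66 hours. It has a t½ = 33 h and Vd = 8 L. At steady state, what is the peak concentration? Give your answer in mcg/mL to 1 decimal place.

The dosing interval is 2 half-lives, so f = 2^(−2) = 0.25.
At steady state, R = 1/(1 − 0.25) = 4/3.
Single-dose peak C₀ = D/Vd = 216/8 = 27 mcg/mL.
Steady-state peak Cmax,ss = C₀·R = 27 × 4/3 ≈ 36.000 mcg/mL.

36.0 mcg/mL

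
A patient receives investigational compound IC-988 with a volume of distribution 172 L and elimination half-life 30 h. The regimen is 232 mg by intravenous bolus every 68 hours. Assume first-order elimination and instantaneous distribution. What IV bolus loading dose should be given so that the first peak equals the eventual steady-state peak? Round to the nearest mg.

293 mg

f = (1/2)^(68/30) ≈ 0.207809; accumulation ratio R = 1/(1−f) ≈ 1.26232.
Loading dose to hit Cmax,ss on first dose: D_load = D_maint·R ≈ 232 × 1.26232 ≈ 292.86 mg.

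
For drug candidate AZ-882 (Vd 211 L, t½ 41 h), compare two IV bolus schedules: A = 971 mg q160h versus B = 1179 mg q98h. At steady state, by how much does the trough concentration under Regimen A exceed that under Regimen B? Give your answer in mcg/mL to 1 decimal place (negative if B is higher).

-1.0 mcg/mL

Regimen A: f = (1/2)^(160/41) ≈ 0.0669; Cmin,ss = (971/211)·f/(1−f) ≈ 0.330 mcg/mL.
Regimen B: f = (1/2)^(98/41) ≈ 0.1908; Cmin,ss = (1179/211)·f/(1−f) ≈ 1.318 mcg/mL.
Difference ≈ 0.330 − 1.318 ≈ -0.988 mcg/mL.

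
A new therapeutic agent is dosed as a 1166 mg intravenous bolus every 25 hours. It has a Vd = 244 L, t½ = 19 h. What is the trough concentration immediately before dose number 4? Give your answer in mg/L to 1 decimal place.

f = (1/2)^(τ/t½) = (1/2)^(25/19) ≈ 0.4017.
C₀ = D/Vd = 1166/244 ≈ 4.779 mg/L.
Before the 4th dose, 3 doses have been given. Superposition: Cmin = C₀·(f + f² + … + f^3).
≈ 4.779 × (0.4017 + 0.1614 + 0.0648) ≈ 4.779 × 0.6279 ≈ 3.001 mg/L.

3.0 mg/L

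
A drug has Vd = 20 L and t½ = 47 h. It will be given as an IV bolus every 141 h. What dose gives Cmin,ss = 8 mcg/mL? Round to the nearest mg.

1120 mg

τ/t½ = 141/47 ≈ 3, so f = (1/2)^(141/47) ≈ 0.125000.
Cmin,ss = (D/Vd)·f/(1−f), so D = Cmin,ss·Vd·(1−f)/f.
D = 8 × 20 × (1−f)/f ≈ 8 × 20 × 7.00000 ≈ 1120.00 mg.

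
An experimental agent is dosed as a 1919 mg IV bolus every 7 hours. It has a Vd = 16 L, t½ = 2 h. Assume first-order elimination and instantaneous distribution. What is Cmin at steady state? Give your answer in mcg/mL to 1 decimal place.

Over one 7-h interval, 7/2 ≈ 3.5 half-lives elapse, leaving f ≈ 0.0884 of each dose.
Each bolus raises the concentration by D/Vd = 1919/16 ≈ 119.938 mcg/mL.
Steady-state trough Cmin,ss = C₀·f/(1−f) ≈ 119.938 × 0.0884/0.9116 ≈ 11.631 mcg/mL.

11.6 mcg/mL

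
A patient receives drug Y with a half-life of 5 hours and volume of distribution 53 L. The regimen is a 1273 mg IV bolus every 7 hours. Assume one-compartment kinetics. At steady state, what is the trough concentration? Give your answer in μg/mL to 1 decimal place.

14.7 μg/mL

Over one 7-h interval, 7/5 ≈ 1.4 half-lives elapse, leaving f ≈ 0.3789 of each dose.
Each bolus raises the concentration by D/Vd = 1273/53 ≈ 24.019 μg/mL.
Steady-state trough Cmin,ss = C₀·f/(1−f) ≈ 24.019 × 0.3789/0.6211 ≈ 14.653 μg/mL.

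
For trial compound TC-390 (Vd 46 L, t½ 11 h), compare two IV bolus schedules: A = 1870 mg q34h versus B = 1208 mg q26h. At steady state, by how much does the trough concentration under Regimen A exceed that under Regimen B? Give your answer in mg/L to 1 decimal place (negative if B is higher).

Regimen A: f = (1/2)^(34/11) ≈ 0.1174; Cmin,ss = (1870/46)·f/(1−f) ≈ 5.407 mg/L.
Regimen B: f = (1/2)^(26/11) ≈ 0.1943; Cmin,ss = (1208/46)·f/(1−f) ≈ 6.333 mg/L.
Difference ≈ 5.407 − 6.333 ≈ -0.926 mg/L.

-0.9 mg/L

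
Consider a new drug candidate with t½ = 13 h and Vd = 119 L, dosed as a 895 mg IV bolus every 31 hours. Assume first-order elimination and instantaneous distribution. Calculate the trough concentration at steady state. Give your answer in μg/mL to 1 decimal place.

τ/t½ = 31/13 ≈ 2.3846, so fraction remaining f = (1/2)^(31/13) ≈ 0.1915.
At steady state, accumulation factor R = 1/(1 − e^(−kτ)) ≈ 1.2369.
Single-dose peak C₀ = D/Vd = 895/119 ≈ 7.521 μg/mL.
Cmax,ss = C₀/(1 − f) ≈ 7.521/0.8085 ≈ 9.302 μg/mL.
One interval later, Cmin,ss = Cmax,ss·e^(−kτ) ≈ 9.302 × 0.1915 ≈ 1.781 μg/mL.

1.8 μg/mL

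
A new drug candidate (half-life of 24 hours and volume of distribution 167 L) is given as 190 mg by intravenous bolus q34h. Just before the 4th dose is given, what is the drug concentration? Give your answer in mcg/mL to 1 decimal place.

f = (1/2)^(τ/t½) = (1/2)^(34/24) ≈ 0.3746.
C₀ = D/Vd = 190/167 ≈ 1.138 mcg/mL.
Before the 4th dose, 3 doses have been given. Superposition: Cmin = C₀·(f + f² + … + f^3).
≈ 1.138 × (0.3746 + 0.1403 + 0.0526) ≈ 1.138 × 0.5675 ≈ 0.646 mcg/mL.

0.6 mcg/mL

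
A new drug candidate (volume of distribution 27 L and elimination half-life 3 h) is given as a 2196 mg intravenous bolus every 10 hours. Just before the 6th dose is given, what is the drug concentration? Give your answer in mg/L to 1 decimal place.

f = (1/2)^(τ/t½) = (1/2)^(10/3) ≈ 0.0992.
C₀ = D/Vd = 2196/27 ≈ 81.333 mg/L.
Before the 6th dose, 5 doses have been given. Superposition: Cmin = C₀·(f + f² + … + f^5).
≈ 81.333 × (0.0992 + 0.0098 + 0.0010 + 0.0001 + 0.0000) ≈ 81.333 × 0.1101 ≈ 8.955 mg/L.

9.0 mg/L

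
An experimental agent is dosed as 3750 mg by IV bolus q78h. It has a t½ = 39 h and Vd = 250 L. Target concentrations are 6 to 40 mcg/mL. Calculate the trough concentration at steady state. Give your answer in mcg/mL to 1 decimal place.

The dosing interval is 2 half-lives, so f = 2^(−2) = 0.25.
Accumulation ratio R = 1/(1 − f) = 1/0.75 = 4/3.
Single-dose peak C₀ = D/Vd = 3750/250 = 15 mcg/mL.
Steady-state peak Cmax,ss = C₀·R = 15 × 4/3 ≈ 20.000 mcg/mL.
Steady-state trough Cmin,ss = Cmax,ss·f ≈ 20.000 × 0.25 ≈ 5.000 mcg/mL.
Trough 5.0 mcg/mL vs MEC 6 mcg/mL: subtherapeutic.

5.0 mcg/mL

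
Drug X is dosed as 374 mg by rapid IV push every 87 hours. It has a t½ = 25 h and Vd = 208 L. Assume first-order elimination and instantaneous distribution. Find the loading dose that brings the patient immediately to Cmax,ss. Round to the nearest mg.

411 mg

f = (1/2)^(87/25) ≈ 0.089622; accumulation ratio R = 1/(1−f) ≈ 1.09844.
Loading dose to hit Cmax,ss on first dose: D_load = D_maint·R ≈ 374 × 1.09844 ≈ 410.82 mg.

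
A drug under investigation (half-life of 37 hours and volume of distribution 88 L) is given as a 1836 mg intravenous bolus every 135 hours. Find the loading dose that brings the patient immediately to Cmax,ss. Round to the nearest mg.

1995 mg

f = (1/2)^(135/37) ≈ 0.079735; accumulation ratio R = 1/(1−f) ≈ 1.08664.
Loading dose to hit Cmax,ss on first dose: D_load = D_maint·R ≈ 1836 × 1.08664 ≈ 1995.07 mg.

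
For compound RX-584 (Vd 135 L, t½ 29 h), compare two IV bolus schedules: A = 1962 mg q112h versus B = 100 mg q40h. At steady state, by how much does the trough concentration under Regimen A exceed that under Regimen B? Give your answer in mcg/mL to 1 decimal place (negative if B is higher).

Regimen A: f = (1/2)^(112/29) ≈ 0.0688; Cmin,ss = (1962/135)·f/(1−f) ≈ 1.074 mcg/mL.
Regimen B: f = (1/2)^(40/29) ≈ 0.3844; Cmin,ss = (100/135)·f/(1−f) ≈ 0.463 mcg/mL.
Difference ≈ 1.074 − 0.463 ≈ 0.611 mcg/mL.

0.6 mcg/mL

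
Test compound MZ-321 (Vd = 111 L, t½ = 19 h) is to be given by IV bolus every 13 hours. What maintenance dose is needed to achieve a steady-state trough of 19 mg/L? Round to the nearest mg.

1280 mg

τ/t½ = 13/19 ≈ 0.68421, so f = (1/2)^(13/19) ≈ 0.622346.
Cmin,ss = (D/Vd)·f/(1−f), so D = Cmin,ss·Vd·(1−f)/f.
D = 19 × 111 × (1−f)/f ≈ 19 × 111 × 0.60682 ≈ 1279.78 mg.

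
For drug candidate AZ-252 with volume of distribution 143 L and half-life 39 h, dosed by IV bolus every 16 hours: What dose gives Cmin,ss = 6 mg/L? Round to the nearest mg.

τ/t½ = 16/39 ≈ 0.41026, so f = (1/2)^(16/39) ≈ 0.752490.
Cmin,ss = (D/Vd)·f/(1−f), so D = Cmin,ss·Vd·(1−f)/f.
D = 6 × 143 × (1−f)/f ≈ 6 × 143 × 0.32892 ≈ 282.21 mg.

282 mg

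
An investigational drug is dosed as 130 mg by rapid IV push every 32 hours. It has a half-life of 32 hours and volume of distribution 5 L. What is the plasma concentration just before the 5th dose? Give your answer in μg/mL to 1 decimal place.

f = (1/2)^(τ/t½) = (1/2)^(32/32) ≈ 0.5000.
C₀ = D/Vd = 130/5 ≈ 26.000 μg/mL.
Before the 5th dose, 4 doses have been given. Superposition: Cmin = C₀·(f + f² + … + f^4).
≈ 26.000 × (0.5000 + 0.2500 + 0.1250 + 0.0625) ≈ 26.000 × 0.9375 ≈ 24.375 μg/mL.

24.4 μg/mL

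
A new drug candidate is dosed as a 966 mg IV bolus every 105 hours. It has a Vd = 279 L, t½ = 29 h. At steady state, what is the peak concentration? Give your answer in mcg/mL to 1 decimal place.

Over one 105-h interval, 105/29 ≈ 3.6207 half-lives elapse, leaving f ≈ 0.0813 of each dose.
At steady state, accumulation factor R = 1/(1 − e^(−kτ)) ≈ 1.0885.
Single-dose peak C₀ = D/Vd = 966/279 ≈ 3.462 mcg/mL.
Cmax,ss = C₀/(1 − f) ≈ 3.462/0.9187 ≈ 3.768 mcg/mL.

3.8 mcg/mL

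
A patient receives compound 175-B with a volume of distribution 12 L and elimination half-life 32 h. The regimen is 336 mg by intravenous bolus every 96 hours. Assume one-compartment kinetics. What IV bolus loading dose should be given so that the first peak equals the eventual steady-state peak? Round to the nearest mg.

384 mg

f = (1/2)^(96/32) ≈ 0.125000; accumulation ratio R = 1/(1−f) ≈ 1.14286.
Loading dose to hit Cmax,ss on first dose: D_load = D_maint·R ≈ 336 × 1.14286 ≈ 384.00 mg.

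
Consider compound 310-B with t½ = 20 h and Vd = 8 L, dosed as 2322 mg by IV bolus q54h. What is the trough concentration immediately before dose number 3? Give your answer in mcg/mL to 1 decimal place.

51.5 mcg/mL

f = (1/2)^(τ/t½) = (1/2)^(54/20) ≈ 0.1539.
C₀ = D/Vd = 2322/8 ≈ 290.250 mcg/mL.
Before the 3rd dose, 2 doses have been given. Superposition: Cmin = C₀·(f + f²).
≈ 290.250 × (0.1539 + 0.0237) ≈ 290.250 × 0.1776 ≈ 51.548 mcg/mL.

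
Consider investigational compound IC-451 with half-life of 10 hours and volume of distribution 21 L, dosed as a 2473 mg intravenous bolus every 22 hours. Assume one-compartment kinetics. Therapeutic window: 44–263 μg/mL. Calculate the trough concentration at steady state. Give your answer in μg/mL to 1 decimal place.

Over one 22-h interval, 22/10 ≈ 2.2 half-lives elapse, leaving f ≈ 0.2176 of each dose.
Single-dose peak C₀ = D/Vd = 2473/21 ≈ 117.762 μg/mL.
Steady-state trough Cmin,ss = C₀·f/(1−f) ≈ 117.762 × 0.2176/0.7824 ≈ 32.752 μg/mL.
Trough 32.8 μg/mL vs MEC 44 μg/mL: subtherapeutic.

32.8 μg/mL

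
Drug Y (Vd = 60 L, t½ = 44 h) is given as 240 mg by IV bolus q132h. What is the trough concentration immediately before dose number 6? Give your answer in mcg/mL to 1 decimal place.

0.6 mcg/mL

f = (1/2)^(τ/t½) = (1/2)^(132/44) ≈ 0.1250.
C₀ = D/Vd = 240/60 ≈ 4.000 mcg/mL.
Before the 6th dose, 5 doses have been given. Superposition: Cmin = C₀·(f + f² + … + f^5).
≈ 4.000 × (0.1250 + 0.0156 + 0.0020 + 0.0002 + 0.0000) ≈ 4.000 × 0.1428 ≈ 0.571 mcg/mL.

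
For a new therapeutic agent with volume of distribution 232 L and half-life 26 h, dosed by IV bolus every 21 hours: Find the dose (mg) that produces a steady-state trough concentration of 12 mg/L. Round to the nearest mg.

2089 mg

τ/t½ = 21/26 ≈ 0.80769, so f = (1/2)^(21/26) ≈ 0.571295.
Cmin,ss = (D/Vd)·f/(1−f), so D = Cmin,ss·Vd·(1−f)/f.
D = 12 × 232 × (1−f)/f ≈ 12 × 232 × 0.75041 ≈ 2089.14 mg.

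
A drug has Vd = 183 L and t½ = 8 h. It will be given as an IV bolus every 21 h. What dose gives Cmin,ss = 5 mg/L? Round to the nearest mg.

4729 mg

τ/t½ = 21/8 ≈ 2.625, so f = (1/2)^(21/8) ≈ 0.162105.
Cmin,ss = (D/Vd)·f/(1−f), so D = Cmin,ss·Vd·(1−f)/f.
D = 5 × 183 × (1−f)/f ≈ 5 × 183 × 5.16884 ≈ 4729.49 mg.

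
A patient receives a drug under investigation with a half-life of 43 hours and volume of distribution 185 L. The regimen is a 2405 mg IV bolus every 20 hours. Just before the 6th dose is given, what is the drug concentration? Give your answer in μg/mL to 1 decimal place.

27.4 μg/mL

f = (1/2)^(τ/t½) = (1/2)^(20/43) ≈ 0.7244.
C₀ = D/Vd = 2405/185 ≈ 13.000 μg/mL.
Before the 6th dose, 5 doses have been given. Superposition: Cmin = C₀·(f + f² + … + f^5).
≈ 13.000 × (0.7244 + 0.5248 + 0.3801 + 0.2754 + 0.1995) ≈ 13.000 × 2.1042 ≈ 27.355 μg/mL.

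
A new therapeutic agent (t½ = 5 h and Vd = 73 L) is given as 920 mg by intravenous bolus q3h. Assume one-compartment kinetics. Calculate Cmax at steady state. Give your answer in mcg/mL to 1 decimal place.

k = ln2/t½ = ln2/5 ≈ 0.138629 h⁻¹; fraction remaining f = e^(−kτ) = e^(−0.138629×3) ≈ 0.6598.
At steady state, accumulation factor R = 1/(1 − e^(−kτ)) ≈ 2.9394.
Single-dose peak C₀ = D/Vd = 920/73 ≈ 12.603 mcg/mL.
Cmax,ss = C₀/(1 − f) ≈ 12.603/0.3402 ≈ 37.046 mcg/mL.

37.0 mcg/mL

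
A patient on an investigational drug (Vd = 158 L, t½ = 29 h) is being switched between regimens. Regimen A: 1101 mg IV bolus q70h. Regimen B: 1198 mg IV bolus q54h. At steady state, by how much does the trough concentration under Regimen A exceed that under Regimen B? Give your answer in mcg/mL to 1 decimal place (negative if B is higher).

Regimen A: f = (1/2)^(70/29) ≈ 0.1877; Cmin,ss = (1101/158)·f/(1−f) ≈ 1.610 mcg/mL.
Regimen B: f = (1/2)^(54/29) ≈ 0.2751; Cmin,ss = (1198/158)·f/(1−f) ≈ 2.877 mcg/mL.
Difference ≈ 1.610 − 2.877 ≈ -1.267 mcg/mL.

-1.3 mcg/mL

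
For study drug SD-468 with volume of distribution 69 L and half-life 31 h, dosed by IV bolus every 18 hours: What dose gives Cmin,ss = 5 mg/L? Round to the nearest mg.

171 mg

τ/t½ = 18/31 ≈ 0.58065, so f = (1/2)^(18/31) ≈ 0.668665.
Cmin,ss = (D/Vd)·f/(1−f), so D = Cmin,ss·Vd·(1−f)/f.
D = 5 × 69 × (1−f)/f ≈ 5 × 69 × 0.49552 ≈ 170.95 mg.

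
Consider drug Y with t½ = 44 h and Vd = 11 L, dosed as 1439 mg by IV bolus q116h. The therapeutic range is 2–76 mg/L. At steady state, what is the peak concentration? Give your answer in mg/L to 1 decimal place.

τ/t½ = 116/44 ≈ 2.6364, so fraction remaining f = (1/2)^(116/44) ≈ 0.1608.
At steady state, accumulation factor R = 1/(1 − e^(−kτ)) ≈ 1.1916.
Each bolus raises the concentration by D/Vd = 1439/11 ≈ 130.818 mg/L.
Steady-state peak Cmax,ss = C₀·R ≈ 130.818 × 1.1916 ≈ 155.883 mg/L.
Peak 155.9 mg/L vs MTC 76 mg/L: exceeds toxic threshold.

155.9 mg/L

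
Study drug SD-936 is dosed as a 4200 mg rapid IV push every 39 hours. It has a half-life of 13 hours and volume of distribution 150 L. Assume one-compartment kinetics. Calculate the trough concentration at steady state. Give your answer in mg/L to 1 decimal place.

4.0 mg/L

τ = 39 h = 3 half-lives, so f = (1/2)^3 = 0.125.
At steady state, R = 1/(1 − 0.125) = 8/7.
Single-dose peak C₀ = D/Vd = 4200/150 = 28 mg/L.
Steady-state peak Cmax,ss = C₀·R = 28 × 8/7 ≈ 32.000 mg/L.
Steady-state trough Cmin,ss = Cmax,ss·f ≈ 32.000 × 0.125 ≈ 4.000 mg/L.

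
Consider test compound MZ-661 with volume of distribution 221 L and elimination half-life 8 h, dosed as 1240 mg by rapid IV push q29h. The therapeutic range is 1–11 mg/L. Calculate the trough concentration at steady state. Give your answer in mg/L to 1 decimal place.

τ/t½ = 29/8 ≈ 3.625, so fraction remaining f = (1/2)^(29/8) ≈ 0.0811.
At steady state, accumulation factor R = 1/(1 − e^(−kτ)) ≈ 1.0883.
Each bolus raises the concentration by D/Vd = 1240/221 ≈ 5.611 mg/L.
Steady-state peak Cmax,ss = C₀·R ≈ 5.611 × 1.0883 ≈ 6.106 mg/L.
One interval later, Cmin,ss = Cmax,ss·e^(−kτ) ≈ 6.106 × 0.0811 ≈ 0.495 mg/L.
Trough 0.5 mg/L vs MEC 1 mg/L: subtherapeutic.

0.5 mg/L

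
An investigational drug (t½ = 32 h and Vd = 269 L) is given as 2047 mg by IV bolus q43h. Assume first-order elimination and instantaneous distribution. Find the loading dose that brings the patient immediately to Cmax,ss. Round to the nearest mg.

f = (1/2)^(43/32) ≈ 0.393995; accumulation ratio R = 1/(1−f) ≈ 1.65015.
Loading dose to hit Cmax,ss on first dose: D_load = D_maint·R ≈ 2047 × 1.65015 ≈ 3377.86 mg.

3378 mg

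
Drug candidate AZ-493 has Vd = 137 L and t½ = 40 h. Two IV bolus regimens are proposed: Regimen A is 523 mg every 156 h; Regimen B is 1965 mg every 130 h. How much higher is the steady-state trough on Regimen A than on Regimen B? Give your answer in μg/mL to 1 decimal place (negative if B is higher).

-1.4 μg/mL

Regimen A: f = (1/2)^(156/40) ≈ 0.0670; Cmin,ss = (523/137)·f/(1−f) ≈ 0.274 μg/mL.
Regimen B: f = (1/2)^(130/40) ≈ 0.1051; Cmin,ss = (1965/137)·f/(1−f) ≈ 1.684 μg/mL.
Difference ≈ 0.274 − 1.684 ≈ -1.410 μg/mL.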